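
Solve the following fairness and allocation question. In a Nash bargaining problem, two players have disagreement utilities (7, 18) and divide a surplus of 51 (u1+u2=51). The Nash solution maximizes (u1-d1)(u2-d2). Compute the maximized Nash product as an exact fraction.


Step 1: The Nash solution splits surplus symmetrically above the disagreement point
Step 2: u1 = (total + d1 - d2)/2 = (51 + 7 - 18)/2 = 20
Step 3: u2 = (total - d1 + d2)/2 = (51 - 7 + 18)/2 = 31
Step 4: Nash product = (20 - 7) * (31 - 18)
Step 5: = 13 * 13 = 169

169


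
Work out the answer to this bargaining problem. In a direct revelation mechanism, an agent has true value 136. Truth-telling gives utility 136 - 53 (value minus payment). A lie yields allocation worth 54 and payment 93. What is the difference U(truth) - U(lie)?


Step 1: U(truth) = value - payment = 136 - 53 = 83
Step 2: U(lie) = allocation - payment = 54 - 93 = -39
Step 3: IC gap = 83 - (-39) = 122

122


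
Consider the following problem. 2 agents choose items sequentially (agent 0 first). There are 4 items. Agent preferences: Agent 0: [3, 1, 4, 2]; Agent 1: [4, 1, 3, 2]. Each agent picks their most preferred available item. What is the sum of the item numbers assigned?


Step 1: Agent 0 picks item 3
Step 2: Agent 1 picks item 4
Step 3: Sum = 3 + 4 = 7

7


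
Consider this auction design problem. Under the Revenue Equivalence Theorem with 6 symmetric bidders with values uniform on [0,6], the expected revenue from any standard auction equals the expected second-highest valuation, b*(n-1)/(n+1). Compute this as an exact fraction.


Step 1: By Revenue Equivalence, expected revenue = b*(n-1)/(n+1)
Step 2: Substituting n = 6, b = 6
Step 3: Revenue = 6*(6-1)/(6+1) = 6*5/7
Step 4: Revenue = 30/7

30/7


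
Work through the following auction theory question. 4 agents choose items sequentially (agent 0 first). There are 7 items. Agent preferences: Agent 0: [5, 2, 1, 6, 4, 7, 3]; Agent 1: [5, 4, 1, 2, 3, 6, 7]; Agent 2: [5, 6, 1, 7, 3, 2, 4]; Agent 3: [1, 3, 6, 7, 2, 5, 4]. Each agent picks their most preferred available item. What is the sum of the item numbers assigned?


Step 1: Agent 0 picks item 5
Step 2: Agent 1 picks item 4
Step 3: Agent 2 picks item 6
Step 4: Agent 3 picks item 1
Step 5: Sum = 5 + 4 + 6 + 1 = 16

16


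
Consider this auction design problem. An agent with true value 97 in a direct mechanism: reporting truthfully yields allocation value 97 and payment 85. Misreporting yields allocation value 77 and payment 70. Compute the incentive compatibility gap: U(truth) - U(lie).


Step 1: U(truth) = value - payment = 97 - 85 = 12
Step 2: U(lie) = allocation - payment = 77 - 70 = 7
Step 3: IC gap = 12 - 7 = 5

5


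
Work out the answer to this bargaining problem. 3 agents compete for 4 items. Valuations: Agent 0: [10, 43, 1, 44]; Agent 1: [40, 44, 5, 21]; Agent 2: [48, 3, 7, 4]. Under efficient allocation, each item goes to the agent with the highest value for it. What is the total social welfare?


Step 1: For each item, find the maximum value among all agents.
Step 2: Item 0 -> Agent 2 (value 48)
Step 3: Item 1 -> Agent 1 (value 44)
Step 4: Item 2 -> Agent 2 (value 7)
Step 5: Item 3 -> Agent 0 (value 44)
Step 6: Total welfare = 48 + 44 + 7 + 44 = 143

143


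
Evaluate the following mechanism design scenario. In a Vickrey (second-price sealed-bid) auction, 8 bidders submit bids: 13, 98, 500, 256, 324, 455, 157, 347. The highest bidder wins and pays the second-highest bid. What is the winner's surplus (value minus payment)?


Step 1: Sort bids in descending order: 500, 455, 347, 324, 256, 157, 98, 13
Step 2: The winning bid is the highest: 500
Step 3: The payment equals the second-highest bid: 455
Step 4: Surplus = winner's bid - payment = 500 - 455 = 45

45


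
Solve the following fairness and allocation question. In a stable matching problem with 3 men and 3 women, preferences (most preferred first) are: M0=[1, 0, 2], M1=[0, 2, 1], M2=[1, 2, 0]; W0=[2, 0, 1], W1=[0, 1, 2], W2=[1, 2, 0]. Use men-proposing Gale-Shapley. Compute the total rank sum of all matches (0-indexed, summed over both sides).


Step 1: Run Gale-Shapley (men propose, women hold best offer):
  M0 proposes to W1; she accepts
  M1 proposes to W0; she accepts
  M2 proposes to W1; rejected
  M2 proposes to W2; she accepts
Step 2: Final matching: W0-M1, W1-M0, W2-M2
Step 3: 0-indexed ranks (man's rank of his match, then woman's): 0 + 2 + 0 + 0 + 1 + 1
Step 4: Total rank sum = 4

4


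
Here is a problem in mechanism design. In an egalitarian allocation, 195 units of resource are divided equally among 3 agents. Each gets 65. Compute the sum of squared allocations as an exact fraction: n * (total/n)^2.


Step 1: Each agent's share = 195/3 = 65
Step 2: Square of each share = (65)^2 = 4225
Step 3: Sum of squares = 3 * 4225 = 12675

12675


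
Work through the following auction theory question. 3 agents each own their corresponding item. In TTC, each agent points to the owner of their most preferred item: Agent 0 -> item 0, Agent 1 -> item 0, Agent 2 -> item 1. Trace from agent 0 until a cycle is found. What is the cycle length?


Step 1: Trace the pointer graph from agent 0: 0 -> 0
Step 2: A cycle is detected when we revisit agent 0
Step 3: The cycle is: 0 -> 0
Step 4: Cycle length = 1

1


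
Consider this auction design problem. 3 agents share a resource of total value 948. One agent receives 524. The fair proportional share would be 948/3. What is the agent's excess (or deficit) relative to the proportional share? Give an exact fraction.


Step 1: Proportional share = 948/3 = 316
Step 2: Agent's actual allocation = 524
Step 3: Excess = 524 - 316 = 208

208


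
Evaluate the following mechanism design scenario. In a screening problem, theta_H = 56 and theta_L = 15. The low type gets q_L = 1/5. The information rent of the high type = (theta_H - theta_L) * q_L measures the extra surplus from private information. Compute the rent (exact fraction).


Step 1: theta_H - theta_L = 56 - 15 = 41
Step 2: Information rent = (theta_H - theta_L) * q_L
Step 3: = 41 * 1/5
Step 4: = 41/5

41/5


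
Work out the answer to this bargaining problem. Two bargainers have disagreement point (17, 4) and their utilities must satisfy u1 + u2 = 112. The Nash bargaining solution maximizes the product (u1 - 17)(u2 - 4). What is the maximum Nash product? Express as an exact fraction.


Step 1: The Nash solution splits surplus symmetrically above the disagreement point
Step 2: u1 = (total + d1 - d2)/2 = (112 + 17 - 4)/2 = 125/2
Step 3: u2 = (total - d1 + d2)/2 = (112 - 17 + 4)/2 = 99/2
Step 4: Nash product = (125/2 - 17) * (99/2 - 4)
Step 5: = 91/2 * 91/2 = 8281/4

8281/4


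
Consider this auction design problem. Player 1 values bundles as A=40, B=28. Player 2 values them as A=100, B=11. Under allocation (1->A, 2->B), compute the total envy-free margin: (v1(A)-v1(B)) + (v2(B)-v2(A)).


Step 1: Player 1's margin = v1(A) - v1(B) = 40 - 28 = 12
Step 2: Player 2's margin = v2(B) - v2(A) = 11 - 100 = -89
Step 3: Total margin = 12 + -89 = -77

-77


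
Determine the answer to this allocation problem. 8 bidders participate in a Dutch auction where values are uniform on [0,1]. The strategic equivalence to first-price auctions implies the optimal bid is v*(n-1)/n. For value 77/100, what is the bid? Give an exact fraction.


Step 1: Dutch auctions are strategically equivalent to first-price auctions
Step 2: The equilibrium bid is b(v) = v*(n-1)/n
Step 3: b = 77/100 * 7/8
Step 4: b = 539/800

539/800


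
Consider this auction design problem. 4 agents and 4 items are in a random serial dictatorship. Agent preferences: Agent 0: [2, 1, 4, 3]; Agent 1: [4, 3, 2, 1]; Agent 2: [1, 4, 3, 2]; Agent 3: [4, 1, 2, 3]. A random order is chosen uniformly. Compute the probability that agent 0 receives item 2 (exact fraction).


Step 1: Agent 0 wants item 2
Step 2: There are 24 possible orderings of agents
Step 3: In 22 orderings, agent 0 gets item 2
Step 4: Probability = 22/24 = 11/12

11/12


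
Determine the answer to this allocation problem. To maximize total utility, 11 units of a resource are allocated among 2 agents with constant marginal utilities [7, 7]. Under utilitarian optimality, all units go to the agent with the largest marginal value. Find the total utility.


Step 1: The marginal utilities are [7, 7]
Step 2: The highest marginal utility is 7
Step 3: All 11 units go to that agent
Step 4: Total utility = 7 * 11 = 77

77


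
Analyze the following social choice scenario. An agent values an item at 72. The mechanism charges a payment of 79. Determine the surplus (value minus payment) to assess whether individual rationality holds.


Step 1: Surplus = value - payment = 72 - 79 = -7
Step 2: IR is violated (surplus < 0)

-7


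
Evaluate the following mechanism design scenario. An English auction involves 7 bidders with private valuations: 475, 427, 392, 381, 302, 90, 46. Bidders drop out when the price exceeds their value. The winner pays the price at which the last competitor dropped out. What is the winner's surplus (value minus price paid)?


Step 1: Identify the highest value: 475
Step 2: Identify the second-highest value: 427
Step 3: The final price = second-highest value = 427
Step 4: Surplus = 475 - 427 = 48

48


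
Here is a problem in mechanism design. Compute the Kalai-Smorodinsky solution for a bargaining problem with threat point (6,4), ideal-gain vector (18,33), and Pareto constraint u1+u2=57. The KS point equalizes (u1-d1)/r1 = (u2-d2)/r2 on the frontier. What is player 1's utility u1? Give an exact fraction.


Step 1: At the KS point, (u1-d1)/r1 = (u2-d2)/r2 = t and u1+u2 = 57
Step 2: u1 = d1 + r1*t and u2 = d2 + r2*t, so (d1 + r1*t) + (d2 + r2*t) = 57
Step 3: t = (57 - 6 - 4)/(18 + 33) = 47/51
Step 4: u1 = d1 + r1*t = 6 + 18 * 47/51 = 384/17
Step 5: (Check: u2 = d2 + r2*t = 585/17; u1+u2 = 384/17 + 585/17 = 57, on the frontier.)

384/17


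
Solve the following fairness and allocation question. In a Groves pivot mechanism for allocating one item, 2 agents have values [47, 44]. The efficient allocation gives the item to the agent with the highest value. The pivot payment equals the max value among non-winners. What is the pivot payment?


Step 1: The efficient winner is agent 0 with value 47
Step 2: Other agents' values: [44]
Step 3: Pivot payment = max(others) = 44
Step 4: The winner pays 44

44


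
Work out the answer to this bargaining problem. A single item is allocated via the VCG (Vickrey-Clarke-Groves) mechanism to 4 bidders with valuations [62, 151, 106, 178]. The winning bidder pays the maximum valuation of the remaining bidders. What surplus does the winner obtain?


Step 1: The winner is the agent with the highest value: agent 3 with value 178
Step 2: Values of other agents: [62, 151, 106]
Step 3: VCG payment = max of others' values = 151
Step 4: Surplus = 178 - 151 = 27

27


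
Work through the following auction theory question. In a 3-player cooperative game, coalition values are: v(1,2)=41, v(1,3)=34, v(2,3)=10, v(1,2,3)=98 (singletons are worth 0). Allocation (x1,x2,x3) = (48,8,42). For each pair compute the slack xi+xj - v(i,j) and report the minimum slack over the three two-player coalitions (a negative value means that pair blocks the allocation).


Step 1: Slack for coalition (1,2): x1+x2 - v12 = 56 - 41 = 15
Step 2: Slack for coalition (1,3): x1+x3 - v13 = 90 - 34 = 56
Step 3: Slack for coalition (2,3): x2+x3 - v23 = 50 - 10 = 40
Step 4: Minimum slack = min(15, 56, 40) = 15, attained by (1,2); no pair can gain by deviating, so the allocation is in the core

15


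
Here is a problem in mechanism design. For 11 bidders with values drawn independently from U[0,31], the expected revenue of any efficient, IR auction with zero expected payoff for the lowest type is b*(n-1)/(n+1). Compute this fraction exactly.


Step 1: By Revenue Equivalence, expected revenue = b*(n-1)/(n+1)
Step 2: Substituting n = 11, b = 31
Step 3: Revenue = 31*(11-1)/(11+1) = 31*10/12
Step 4: Revenue = 310/12 = 155/6

155/6


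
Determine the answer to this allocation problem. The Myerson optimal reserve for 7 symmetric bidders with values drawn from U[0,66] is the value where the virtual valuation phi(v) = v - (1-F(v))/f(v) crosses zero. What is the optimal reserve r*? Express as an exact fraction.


Step 1: For U[0,66], F(v) = v/66 and f(v) = 1/66
Step 2: phi(v) = v - (1 - v/66)/(1/66) = v - (66 - v) = 2v - 66
Step 3: Set phi(r*) = 0: 2r* - 66 = 0
Step 4: r* = 66/2 = 33 (the number of bidders n = 7 does not enter)

33


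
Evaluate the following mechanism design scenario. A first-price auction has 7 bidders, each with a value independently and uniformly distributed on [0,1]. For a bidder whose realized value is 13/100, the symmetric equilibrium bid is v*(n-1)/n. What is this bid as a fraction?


Step 1: The symmetric BNE bidding function is b(v) = v * (n-1) / n
Step 2: Substitute v = 13/100 and n = 7
Step 3: b = 13/100 * 6/7
Step 4: b = 39/350

39/350


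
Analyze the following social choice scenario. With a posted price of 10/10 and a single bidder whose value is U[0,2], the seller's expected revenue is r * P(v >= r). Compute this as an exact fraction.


Step 1: Posted price r = 1, value support [0,2]
Step 2: P(v >= r) = (2 - 1)/2 = 1/2
Step 3: Expected revenue = r * P(v >= r) = 1 * 1/2
Step 4: Revenue = 1/2

1/2


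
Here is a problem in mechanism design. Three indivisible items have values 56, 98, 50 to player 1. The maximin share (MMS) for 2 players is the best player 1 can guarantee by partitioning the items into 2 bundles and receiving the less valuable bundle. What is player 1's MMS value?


Step 1: Item values = 56, 98, 50
Step 2: Enumerate all 2-bundle partitions and take the smaller bundle:
  Partition 1: {56} vs {98,50} -> bundles 56, 148; min = 56
  Partition 2: {98} vs {56,50} -> bundles 98, 106; min = 98
  Partition 3: {50} vs {56,98} -> bundles 50, 154; min = 50
Step 3: MMS = max(56, 98, 50) = 98

98


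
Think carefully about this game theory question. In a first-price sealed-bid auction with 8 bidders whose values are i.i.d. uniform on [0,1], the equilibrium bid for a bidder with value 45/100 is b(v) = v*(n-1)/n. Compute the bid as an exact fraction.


Step 1: The symmetric BNE bidding function is b(v) = v * (n-1) / n
Step 2: Substitute v = 9/20 and n = 8
Step 3: b = 9/20 * 7/8
Step 4: b = 63/160

63/160


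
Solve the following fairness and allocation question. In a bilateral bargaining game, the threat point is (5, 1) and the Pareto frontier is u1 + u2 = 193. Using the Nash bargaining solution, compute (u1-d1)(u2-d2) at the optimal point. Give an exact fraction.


Step 1: The Nash solution splits surplus symmetrically above the disagreement point
Step 2: u1 = (total + d1 - d2)/2 = (193 + 5 - 1)/2 = 197/2
Step 3: u2 = (total - d1 + d2)/2 = (193 - 5 + 1)/2 = 189/2
Step 4: Nash product = (197/2 - 5) * (189/2 - 1)
Step 5: = 187/2 * 187/2 = 34969/4

34969/4


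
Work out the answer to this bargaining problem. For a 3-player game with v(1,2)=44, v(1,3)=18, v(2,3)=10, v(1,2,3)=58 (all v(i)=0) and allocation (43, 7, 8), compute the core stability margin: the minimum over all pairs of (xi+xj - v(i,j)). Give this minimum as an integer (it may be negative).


Step 1: Slack for coalition (1,2): x1+x2 - v12 = 50 - 44 = 6
Step 2: Slack for coalition (1,3): x1+x3 - v13 = 51 - 18 = 33
Step 3: Slack for coalition (2,3): x2+x3 - v23 = 15 - 10 = 5
Step 4: Minimum slack = min(6, 33, 5) = 5, attained by (2,3); no pair can gain by deviating, so the allocation is in the core

5


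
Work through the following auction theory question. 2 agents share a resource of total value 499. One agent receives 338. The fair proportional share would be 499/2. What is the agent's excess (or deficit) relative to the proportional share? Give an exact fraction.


Step 1: Proportional share = 499/2
Step 2: Agent's actual allocation = 338
Step 3: Excess = 338 - 499/2 = 177/2

177/2


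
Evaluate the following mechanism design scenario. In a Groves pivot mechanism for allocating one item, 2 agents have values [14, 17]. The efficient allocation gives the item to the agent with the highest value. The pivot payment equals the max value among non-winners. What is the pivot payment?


Step 1: The efficient winner is agent 1 with value 17
Step 2: Other agents' values: [14]
Step 3: Pivot payment = max(others) = 14
Step 4: The winner pays 14

14


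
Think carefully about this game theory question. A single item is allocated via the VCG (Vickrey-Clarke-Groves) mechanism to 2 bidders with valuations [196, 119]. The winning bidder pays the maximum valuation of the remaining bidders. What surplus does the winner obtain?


Step 1: The winner is the agent with the highest value: agent 0 with value 196
Step 2: Values of other agents: [119]
Step 3: VCG payment = max of others' values = 119
Step 4: Surplus = 196 - 119 = 77

77


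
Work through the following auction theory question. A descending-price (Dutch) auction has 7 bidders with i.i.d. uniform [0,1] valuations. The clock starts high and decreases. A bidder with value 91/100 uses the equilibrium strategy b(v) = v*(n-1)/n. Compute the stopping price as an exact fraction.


Step 1: Dutch auctions are strategically equivalent to first-price auctions
Step 2: The equilibrium bid is b(v) = v*(n-1)/n
Step 3: b = 91/100 * 6/7
Step 4: b = 39/50

39/50


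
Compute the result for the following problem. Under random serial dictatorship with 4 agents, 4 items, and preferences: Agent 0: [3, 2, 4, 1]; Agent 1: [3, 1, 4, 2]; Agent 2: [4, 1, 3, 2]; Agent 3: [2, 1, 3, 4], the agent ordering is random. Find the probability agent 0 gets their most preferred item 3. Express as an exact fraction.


Step 1: Agent 0 wants item 3
Step 2: There are 24 possible orderings of agents
Step 3: In 12 orderings, agent 0 gets item 3
Step 4: Probability = 12/24 = 1/2

1/2


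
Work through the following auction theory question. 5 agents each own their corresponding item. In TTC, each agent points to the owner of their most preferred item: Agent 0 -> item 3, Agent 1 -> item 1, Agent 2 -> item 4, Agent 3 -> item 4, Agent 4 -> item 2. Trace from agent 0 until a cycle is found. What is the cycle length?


Step 1: Trace the pointer graph from agent 0: 0 -> 3 -> 4 -> 2 -> 4
Step 2: A cycle is detected when we revisit agent 4
Step 3: The cycle is: 4 -> 2 -> 4
Step 4: Cycle length = 2

2


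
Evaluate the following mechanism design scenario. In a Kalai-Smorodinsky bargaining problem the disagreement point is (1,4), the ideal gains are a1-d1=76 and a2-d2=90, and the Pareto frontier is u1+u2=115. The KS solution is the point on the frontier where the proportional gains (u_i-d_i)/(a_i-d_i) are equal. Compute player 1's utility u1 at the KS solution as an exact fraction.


Step 1: At the KS point, (u1-d1)/r1 = (u2-d2)/r2 = t and u1+u2 = 115
Step 2: u1 = d1 + r1*t and u2 = d2 + r2*t, so (d1 + r1*t) + (d2 + r2*t) = 115
Step 3: t = (115 - 1 - 4)/(76 + 90) = 110/166 = 55/83
Step 4: u1 = d1 + r1*t = 1 + 76 * 55/83 = 4263/83
Step 5: (Check: u2 = d2 + r2*t = 5282/83; u1+u2 = 4263/83 + 5282/83 = 115, on the frontier.)

4263/83


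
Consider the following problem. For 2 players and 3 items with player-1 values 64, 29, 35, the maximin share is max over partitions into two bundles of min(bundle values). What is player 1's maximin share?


Step 1: Item values = 64, 29, 35
Step 2: Enumerate all 2-bundle partitions and take the smaller bundle:
  Partition 1: {64} vs {29,35} -> bundles 64, 64; min = 64
  Partition 2: {29} vs {64,35} -> bundles 29, 99; min = 29
  Partition 3: {35} vs {64,29} -> bundles 35, 93; min = 35
Step 3: MMS = max(64, 29, 35) = 64

64


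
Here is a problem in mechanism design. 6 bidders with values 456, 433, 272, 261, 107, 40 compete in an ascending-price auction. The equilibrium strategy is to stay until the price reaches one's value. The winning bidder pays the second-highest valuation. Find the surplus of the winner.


Step 1: Identify the highest value: 456
Step 2: Identify the second-highest value: 433
Step 3: The final price = second-highest value = 433
Step 4: Surplus = 456 - 433 = 23

23


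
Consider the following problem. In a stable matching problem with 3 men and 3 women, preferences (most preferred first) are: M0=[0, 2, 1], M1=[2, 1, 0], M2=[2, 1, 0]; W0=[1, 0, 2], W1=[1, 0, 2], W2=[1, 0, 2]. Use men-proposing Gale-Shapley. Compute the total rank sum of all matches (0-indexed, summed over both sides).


Step 1: Run Gale-Shapley (men propose, women hold best offer):
  M0 proposes to W0; she accepts
  M1 proposes to W2; she accepts
  M2 proposes to W2; rejected
  M2 proposes to W1; she accepts
Step 2: Final matching: W0-M0, W1-M2, W2-M1
Step 3: 0-indexed ranks (man's rank of his match, then woman's): 0 + 1 + 1 + 2 + 0 + 0
Step 4: Total rank sum = 4

4


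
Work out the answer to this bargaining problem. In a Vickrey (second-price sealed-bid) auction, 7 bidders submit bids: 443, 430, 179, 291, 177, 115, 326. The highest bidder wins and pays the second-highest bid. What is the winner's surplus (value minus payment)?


Step 1: Sort bids in descending order: 443, 430, 326, 291, 179, 177, 115
Step 2: The winning bid is the highest: 443
Step 3: The payment equals the second-highest bid: 430
Step 4: Surplus = winner's bid - payment = 443 - 430 = 13

13


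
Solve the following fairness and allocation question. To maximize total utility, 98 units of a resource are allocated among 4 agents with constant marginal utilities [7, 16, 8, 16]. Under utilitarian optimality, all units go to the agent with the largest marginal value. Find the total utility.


Step 1: The marginal utilities are [7, 16, 8, 16]
Step 2: The highest marginal utility is 16
Step 3: All 98 units go to that agent
Step 4: Total utility = 16 * 98 = 1568

1568


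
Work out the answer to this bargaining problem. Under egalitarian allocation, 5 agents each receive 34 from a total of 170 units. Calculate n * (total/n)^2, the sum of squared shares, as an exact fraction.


Step 1: Each agent's share = 170/5 = 34
Step 2: Square of each share = (34)^2 = 1156
Step 3: Sum of squares = 5 * 1156 = 5780

5780


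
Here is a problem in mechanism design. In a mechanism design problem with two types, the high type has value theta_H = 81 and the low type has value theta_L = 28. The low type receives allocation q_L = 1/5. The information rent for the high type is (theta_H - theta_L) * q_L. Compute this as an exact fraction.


Step 1: theta_H - theta_L = 81 - 28 = 53
Step 2: Information rent = (theta_H - theta_L) * q_L
Step 3: = 53 * 1/5
Step 4: = 53/5

53/5


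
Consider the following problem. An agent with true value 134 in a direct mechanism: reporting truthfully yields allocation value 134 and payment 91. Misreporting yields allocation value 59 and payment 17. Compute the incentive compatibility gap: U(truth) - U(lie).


Step 1: U(truth) = value - payment = 134 - 91 = 43
Step 2: U(lie) = allocation - payment = 59 - 17 = 42
Step 3: IC gap = 43 - 42 = 1

1


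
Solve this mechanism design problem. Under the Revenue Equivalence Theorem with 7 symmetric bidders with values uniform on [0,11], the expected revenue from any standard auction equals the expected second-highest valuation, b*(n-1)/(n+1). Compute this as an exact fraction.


Step 1: By Revenue Equivalence, expected revenue = b*(n-1)/(n+1)
Step 2: Substituting n = 7, b = 11
Step 3: Revenue = 11*(7-1)/(7+1) = 11*6/8
Step 4: Revenue = 66/8 = 33/4

33/4


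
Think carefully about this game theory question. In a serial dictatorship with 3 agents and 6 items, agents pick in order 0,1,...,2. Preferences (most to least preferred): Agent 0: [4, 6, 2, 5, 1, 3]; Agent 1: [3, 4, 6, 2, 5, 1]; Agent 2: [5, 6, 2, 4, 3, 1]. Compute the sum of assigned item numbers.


Step 1: Agent 0 picks item 4
Step 2: Agent 1 picks item 3
Step 3: Agent 2 picks item 5
Step 4: Sum = 4 + 3 + 5 = 12

12


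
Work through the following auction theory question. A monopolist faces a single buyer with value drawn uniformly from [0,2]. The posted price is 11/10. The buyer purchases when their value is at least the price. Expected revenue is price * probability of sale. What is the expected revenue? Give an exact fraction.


Step 1: Posted price r = 11/10, value support [0,2]
Step 2: P(v >= r) = (2 - 11/10)/2 = 9/20
Step 3: Expected revenue = r * P(v >= r) = 11/10 * 9/20
Step 4: Revenue = 99/200

99/200


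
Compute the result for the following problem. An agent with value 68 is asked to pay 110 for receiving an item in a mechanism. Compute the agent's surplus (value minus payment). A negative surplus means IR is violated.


Step 1: Surplus = value - payment = 68 - 110 = -42
Step 2: IR is violated (surplus < 0)

-42


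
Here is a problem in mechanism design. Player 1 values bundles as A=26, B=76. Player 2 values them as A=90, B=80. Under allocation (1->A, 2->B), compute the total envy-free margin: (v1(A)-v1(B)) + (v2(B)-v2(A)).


Step 1: Player 1's margin = v1(A) - v1(B) = 26 - 76 = -50
Step 2: Player 2's margin = v2(B) - v2(A) = 80 - 90 = -10
Step 3: Total margin = -50 + -10 = -60

-60


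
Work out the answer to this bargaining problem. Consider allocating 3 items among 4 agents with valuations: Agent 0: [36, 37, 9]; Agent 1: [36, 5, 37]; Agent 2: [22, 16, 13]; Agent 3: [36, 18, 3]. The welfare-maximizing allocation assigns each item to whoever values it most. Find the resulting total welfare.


Step 1: For each item, find the maximum value among all agents.
Step 2: Item 0 -> Agent 0 (value 36)
Step 3: Item 1 -> Agent 0 (value 37)
Step 4: Item 2 -> Agent 1 (value 37)
Step 5: Total welfare = 36 + 37 + 37 = 110

110


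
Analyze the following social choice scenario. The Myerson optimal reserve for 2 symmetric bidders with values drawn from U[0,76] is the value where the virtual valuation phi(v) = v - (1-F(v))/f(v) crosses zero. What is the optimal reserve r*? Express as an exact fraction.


Step 1: For U[0,76], F(v) = v/76 and f(v) = 1/76
Step 2: phi(v) = v - (1 - v/76)/(1/76) = v - (76 - v) = 2v - 76
Step 3: Set phi(r*) = 0: 2r* - 76 = 0
Step 4: r* = 76/2 = 38 (the number of bidders n = 2 does not enter)

38


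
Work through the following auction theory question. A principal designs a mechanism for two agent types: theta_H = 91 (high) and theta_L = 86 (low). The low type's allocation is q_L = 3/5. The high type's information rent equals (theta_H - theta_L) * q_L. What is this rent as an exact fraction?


Step 1: theta_H - theta_L = 91 - 86 = 5
Step 2: Information rent = (theta_H - theta_L) * q_L
Step 3: = 5 * 3/5
Step 4: = 3

3


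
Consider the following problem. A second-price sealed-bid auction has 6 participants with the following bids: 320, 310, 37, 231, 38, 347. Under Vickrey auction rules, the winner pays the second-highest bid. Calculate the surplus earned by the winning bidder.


Step 1: Sort bids in descending order: 347, 320, 310, 231, 38, 37
Step 2: The winning bid is the highest: 347
Step 3: The payment equals the second-highest bid: 320
Step 4: Surplus = winner's bid - payment = 347 - 320 = 27

27


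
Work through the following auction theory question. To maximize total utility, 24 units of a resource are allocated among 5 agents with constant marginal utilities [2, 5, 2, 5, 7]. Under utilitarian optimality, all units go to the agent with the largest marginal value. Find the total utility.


Step 1: The marginal utilities are [2, 5, 2, 5, 7]
Step 2: The highest marginal utility is 7
Step 3: All 24 units go to that agent
Step 4: Total utility = 7 * 24 = 168

168


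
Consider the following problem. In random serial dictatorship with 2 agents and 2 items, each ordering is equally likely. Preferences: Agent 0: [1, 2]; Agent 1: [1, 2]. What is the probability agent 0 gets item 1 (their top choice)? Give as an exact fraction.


Step 1: Agent 0 wants item 1
Step 2: There are 2 possible orderings of agents
Step 3: In 1 orderings, agent 0 gets item 1
Step 4: Probability = 1/2

1/2


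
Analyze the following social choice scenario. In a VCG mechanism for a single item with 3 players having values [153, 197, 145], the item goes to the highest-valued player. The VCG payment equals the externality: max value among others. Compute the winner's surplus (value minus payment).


Step 1: The winner is the agent with the highest value: agent 1 with value 197
Step 2: Values of other agents: [153, 145]
Step 3: VCG payment = max of others' values = 153
Step 4: Surplus = 197 - 153 = 44

44


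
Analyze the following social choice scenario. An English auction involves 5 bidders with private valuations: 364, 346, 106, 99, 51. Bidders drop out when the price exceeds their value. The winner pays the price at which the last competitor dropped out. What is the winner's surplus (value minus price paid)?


Step 1: Identify the highest value: 364
Step 2: Identify the second-highest value: 346
Step 3: The final price = second-highest value = 346
Step 4: Surplus = 364 - 346 = 18

18


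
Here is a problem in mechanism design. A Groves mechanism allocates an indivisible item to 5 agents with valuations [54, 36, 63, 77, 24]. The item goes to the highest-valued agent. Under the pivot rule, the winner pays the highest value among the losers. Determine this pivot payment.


Step 1: The efficient winner is agent 3 with value 77
Step 2: Other agents' values: [54, 36, 63, 24]
Step 3: Pivot payment = max(others) = 63
Step 4: The winner pays 63

63


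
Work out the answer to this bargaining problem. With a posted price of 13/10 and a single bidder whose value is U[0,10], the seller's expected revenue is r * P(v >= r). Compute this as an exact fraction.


Step 1: Posted price r = 13/10, value support [0,10]
Step 2: P(v >= r) = (10 - 13/10)/10 = 87/100
Step 3: Expected revenue = r * P(v >= r) = 13/10 * 87/100
Step 4: Revenue = 1131/1000

1131/1000


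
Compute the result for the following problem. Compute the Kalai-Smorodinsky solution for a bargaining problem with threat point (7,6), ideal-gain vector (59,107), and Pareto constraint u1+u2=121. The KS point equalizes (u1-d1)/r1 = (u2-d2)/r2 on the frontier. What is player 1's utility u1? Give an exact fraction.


Step 1: At the KS point, (u1-d1)/r1 = (u2-d2)/r2 = t and u1+u2 = 121
Step 2: u1 = d1 + r1*t and u2 = d2 + r2*t, so (d1 + r1*t) + (d2 + r2*t) = 121
Step 3: t = (121 - 7 - 6)/(59 + 107) = 108/166 = 54/83
Step 4: u1 = d1 + r1*t = 7 + 59 * 54/83 = 3767/83
Step 5: (Check: u2 = d2 + r2*t = 6276/83; u1+u2 = 3767/83 + 6276/83 = 121, on the frontier.)

3767/83


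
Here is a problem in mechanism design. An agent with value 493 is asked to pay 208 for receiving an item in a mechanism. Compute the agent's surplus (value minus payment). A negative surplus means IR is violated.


Step 1: Surplus = value - payment = 493 - 208 = 285
Step 2: IR is satisfied (surplus >= 0)

285


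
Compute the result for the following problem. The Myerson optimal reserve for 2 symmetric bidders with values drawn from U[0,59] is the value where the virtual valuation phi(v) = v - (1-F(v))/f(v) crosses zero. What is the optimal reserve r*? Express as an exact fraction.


Step 1: For U[0,59], F(v) = v/59 and f(v) = 1/59
Step 2: phi(v) = v - (1 - v/59)/(1/59) = v - (59 - v) = 2v - 59
Step 3: Set phi(r*) = 0: 2r* - 59 = 0
Step 4: r* = 59/2 (the number of bidders n = 2 does not enter)

59/2


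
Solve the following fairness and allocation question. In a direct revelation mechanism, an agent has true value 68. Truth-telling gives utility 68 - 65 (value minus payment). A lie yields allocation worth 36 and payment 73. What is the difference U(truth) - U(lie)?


Step 1: U(truth) = value - payment = 68 - 65 = 3
Step 2: U(lie) = allocation - payment = 36 - 73 = -37
Step 3: IC gap = 3 - (-37) = 40

40


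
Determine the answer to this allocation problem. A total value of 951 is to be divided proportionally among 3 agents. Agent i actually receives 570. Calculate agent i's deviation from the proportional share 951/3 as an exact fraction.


Step 1: Proportional share = 951/3 = 317
Step 2: Agent's actual allocation = 570
Step 3: Excess = 570 - 317 = 253

253


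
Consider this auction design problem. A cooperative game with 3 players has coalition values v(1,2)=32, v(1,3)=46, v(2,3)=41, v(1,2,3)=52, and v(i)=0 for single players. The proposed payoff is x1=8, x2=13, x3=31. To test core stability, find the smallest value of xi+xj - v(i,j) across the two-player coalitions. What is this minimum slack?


Step 1: Slack for coalition (1,2): x1+x2 - v12 = 21 - 32 = -11
Step 2: Slack for coalition (1,3): x1+x3 - v13 = 39 - 46 = -7
Step 3: Slack for coalition (2,3): x2+x3 - v23 = 44 - 41 = 3
Step 4: Minimum slack = min(-11, -7, 3) = -11, attained by (1,2); coalition (1,2) can block (slack < 0), so the allocation is not in the core

-11


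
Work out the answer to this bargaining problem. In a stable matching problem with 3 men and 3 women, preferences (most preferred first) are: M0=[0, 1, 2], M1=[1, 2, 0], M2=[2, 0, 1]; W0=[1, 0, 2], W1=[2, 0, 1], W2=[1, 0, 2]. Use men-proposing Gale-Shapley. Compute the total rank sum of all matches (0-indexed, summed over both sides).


Step 1: Run Gale-Shapley (men propose, women hold best offer):
  M0 proposes to W0; she accepts
  M1 proposes to W1; she accepts
  M2 proposes to W2; she accepts
Step 2: Final matching: W0-M0, W1-M1, W2-M2
Step 3: 0-indexed ranks (man's rank of his match, then woman's): 0 + 1 + 0 + 2 + 0 + 2
Step 4: Total rank sum = 5

5


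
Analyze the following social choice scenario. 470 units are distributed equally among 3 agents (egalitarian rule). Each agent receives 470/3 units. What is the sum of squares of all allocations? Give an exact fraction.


Step 1: Each agent's share = 470/3
Step 2: Square of each share = (470/3)^2 = 220900/9
Step 3: Sum of squares = 3 * 220900/9 = 220900/3

220900/3


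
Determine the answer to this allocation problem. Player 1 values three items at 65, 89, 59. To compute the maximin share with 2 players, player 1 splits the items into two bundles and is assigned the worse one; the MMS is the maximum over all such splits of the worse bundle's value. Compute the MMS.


Step 1: Item values = 65, 89, 59
Step 2: Enumerate all 2-bundle partitions and take the smaller bundle:
  Partition 1: {65} vs {89,59} -> bundles 65, 148; min = 65
  Partition 2: {89} vs {65,59} -> bundles 89, 124; min = 89
  Partition 3: {59} vs {65,89} -> bundles 59, 154; min = 59
Step 3: MMS = max(65, 89, 59) = 89

89


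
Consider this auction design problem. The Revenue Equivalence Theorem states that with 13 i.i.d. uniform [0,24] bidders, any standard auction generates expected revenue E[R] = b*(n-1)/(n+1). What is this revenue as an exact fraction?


Step 1: By Revenue Equivalence, expected revenue = b*(n-1)/(n+1)
Step 2: Substituting n = 13, b = 24
Step 3: Revenue = 24*(13-1)/(13+1) = 24*12/14
Step 4: Revenue = 288/14 = 144/7

144/7


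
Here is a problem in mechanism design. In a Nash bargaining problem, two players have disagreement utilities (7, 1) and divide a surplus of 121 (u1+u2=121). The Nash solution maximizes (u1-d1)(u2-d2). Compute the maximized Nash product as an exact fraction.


Step 1: The Nash solution splits surplus symmetrically above the disagreement point
Step 2: u1 = (total + d1 - d2)/2 = (121 + 7 - 1)/2 = 127/2
Step 3: u2 = (total - d1 + d2)/2 = (121 - 7 + 1)/2 = 115/2
Step 4: Nash product = (127/2 - 7) * (115/2 - 1)
Step 5: = 113/2 * 113/2 = 12769/4

12769/4


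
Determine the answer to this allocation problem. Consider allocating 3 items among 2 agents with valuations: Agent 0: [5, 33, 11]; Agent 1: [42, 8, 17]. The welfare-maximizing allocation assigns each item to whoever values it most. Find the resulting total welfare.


Step 1: For each item, find the maximum value among all agents.
Step 2: Item 0 -> Agent 1 (value 42)
Step 3: Item 1 -> Agent 0 (value 33)
Step 4: Item 2 -> Agent 1 (value 17)
Step 5: Total welfare = 42 + 33 + 17 = 92

92


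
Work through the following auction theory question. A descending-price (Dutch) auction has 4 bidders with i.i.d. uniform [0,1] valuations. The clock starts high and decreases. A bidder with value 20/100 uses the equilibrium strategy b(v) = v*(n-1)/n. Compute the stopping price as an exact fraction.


Step 1: Dutch auctions are strategically equivalent to first-price auctions
Step 2: The equilibrium bid is b(v) = v*(n-1)/n
Step 3: b = 1/5 * 3/4
Step 4: b = 3/20

3/20


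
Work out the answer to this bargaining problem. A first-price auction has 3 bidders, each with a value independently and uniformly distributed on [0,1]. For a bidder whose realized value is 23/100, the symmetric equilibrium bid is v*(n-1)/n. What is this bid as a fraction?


Step 1: The symmetric BNE bidding function is b(v) = v * (n-1) / n
Step 2: Substitute v = 23/100 and n = 3
Step 3: b = 23/100 * 2/3
Step 4: b = 23/150

23/150


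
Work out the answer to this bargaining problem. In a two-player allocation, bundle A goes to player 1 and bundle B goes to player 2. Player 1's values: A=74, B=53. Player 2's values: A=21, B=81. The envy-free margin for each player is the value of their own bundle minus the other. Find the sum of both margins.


Step 1: Player 1's margin = v1(A) - v1(B) = 74 - 53 = 21
Step 2: Player 2's margin = v2(B) - v2(A) = 81 - 21 = 60
Step 3: Total margin = 21 + 60 = 81

81


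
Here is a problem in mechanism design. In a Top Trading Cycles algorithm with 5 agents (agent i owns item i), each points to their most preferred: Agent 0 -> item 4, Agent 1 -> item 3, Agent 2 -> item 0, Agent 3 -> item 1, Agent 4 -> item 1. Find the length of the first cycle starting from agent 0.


Step 1: Trace the pointer graph from agent 0: 0 -> 4 -> 1 -> 3 -> 1
Step 2: A cycle is detected when we revisit agent 1
Step 3: The cycle is: 1 -> 3 -> 1
Step 4: Cycle length = 2

2


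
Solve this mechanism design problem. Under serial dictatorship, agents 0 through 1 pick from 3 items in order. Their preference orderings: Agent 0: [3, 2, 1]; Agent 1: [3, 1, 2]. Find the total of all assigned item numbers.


Step 1: Agent 0 picks item 3
Step 2: Agent 1 picks item 1
Step 3: Sum = 3 + 1 = 4

4


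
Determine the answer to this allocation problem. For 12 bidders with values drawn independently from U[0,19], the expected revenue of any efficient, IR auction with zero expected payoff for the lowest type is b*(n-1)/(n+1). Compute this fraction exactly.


Step 1: By Revenue Equivalence, expected revenue = b*(n-1)/(n+1)
Step 2: Substituting n = 12, b = 19
Step 3: Revenue = 19*(12-1)/(12+1) = 19*11/13
Step 4: Revenue = 209/13

209/13


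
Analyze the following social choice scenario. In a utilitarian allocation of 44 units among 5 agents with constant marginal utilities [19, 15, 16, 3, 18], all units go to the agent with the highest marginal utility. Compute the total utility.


Step 1: The marginal utilities are [19, 15, 16, 3, 18]
Step 2: The highest marginal utility is 19
Step 3: All 44 units go to that agent
Step 4: Total utility = 19 * 44 = 836

836


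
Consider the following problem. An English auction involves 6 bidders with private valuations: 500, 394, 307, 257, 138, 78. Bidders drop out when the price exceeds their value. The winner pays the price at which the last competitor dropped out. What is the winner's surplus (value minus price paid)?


Step 1: Identify the highest value: 500
Step 2: Identify the second-highest value: 394
Step 3: The final price = second-highest value = 394
Step 4: Surplus = 500 - 394 = 106

106


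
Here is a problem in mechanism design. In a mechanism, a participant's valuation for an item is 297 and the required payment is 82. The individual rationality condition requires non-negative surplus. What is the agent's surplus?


Step 1: Surplus = value - payment = 297 - 82 = 215
Step 2: IR is satisfied (surplus >= 0)

215


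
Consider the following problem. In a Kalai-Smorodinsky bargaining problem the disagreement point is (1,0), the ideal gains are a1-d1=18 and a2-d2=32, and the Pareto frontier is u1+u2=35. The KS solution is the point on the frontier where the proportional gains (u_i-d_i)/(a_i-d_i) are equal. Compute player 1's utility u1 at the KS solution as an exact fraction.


Step 1: At the KS point, (u1-d1)/r1 = (u2-d2)/r2 = t and u1+u2 = 35
Step 2: u1 = d1 + r1*t and u2 = d2 + r2*t, so (d1 + r1*t) + (d2 + r2*t) = 35
Step 3: t = (35 - 1 - 0)/(18 + 32) = 34/50 = 17/25
Step 4: u1 = d1 + r1*t = 1 + 18 * 17/25 = 331/25
Step 5: (Check: u2 = d2 + r2*t = 544/25; u1+u2 = 331/25 + 544/25 = 35, on the frontier.)

331/25
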